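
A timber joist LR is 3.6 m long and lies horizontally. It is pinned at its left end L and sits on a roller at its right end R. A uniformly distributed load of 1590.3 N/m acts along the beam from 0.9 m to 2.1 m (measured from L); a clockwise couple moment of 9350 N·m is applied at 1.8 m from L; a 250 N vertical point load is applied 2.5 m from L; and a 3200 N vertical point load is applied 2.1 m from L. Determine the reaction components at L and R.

L_x = 0, L_y = -74.29 N, R_y = 5433 N

Resultant of the distributed load: 1590.3 × 1.2 = 1908.36 N at 1.5 m from L.
Moments about L: R_y·3.6 − (1590.3·1.2)·1.5 − 9350 − 250·2.5 − 3200·2.1 = 0 → R_y = 19557.54/3.6 = 5432.65 ≈ 5433 N.
ΣF_y = 0: L_y + 5432.65 − 1590.3·1.2 − 250 − 3200 = 0 → L_y = -74.29 N.
ΣF_x = 0: no horizontal applied forces, so L_x = 0.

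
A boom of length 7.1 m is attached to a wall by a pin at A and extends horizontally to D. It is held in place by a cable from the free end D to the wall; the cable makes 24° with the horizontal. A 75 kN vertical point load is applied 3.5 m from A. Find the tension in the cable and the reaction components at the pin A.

T = 90.90 kN, A_x = 83.04 kN, A_y = 38.03 kN

ΣM about A: T·sin24°·7.1 − 75·3.5 = 0 → T = 262.5/(7.1·0.406737) = 90.8986 ≈ 90.90 kN.
ΣF_x = 0: A_x − T·cos24° = 0 → A_x = 90.8986 × 0.913545 = 83.04 kN.
ΣF_y = 0: A_y + T·sin24° − 75 = 0 → A_y = 75 − 90.8986 × 0.406737 = 38.03 kN.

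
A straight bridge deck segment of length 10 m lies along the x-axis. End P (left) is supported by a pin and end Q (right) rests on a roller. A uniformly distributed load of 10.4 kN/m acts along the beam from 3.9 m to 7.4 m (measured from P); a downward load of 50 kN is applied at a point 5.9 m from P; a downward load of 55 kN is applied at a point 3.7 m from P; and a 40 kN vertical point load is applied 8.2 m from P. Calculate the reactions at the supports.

Resultant of the distributed load: 10.4 × 3.5 = 36.4 kN at 5.65 m from P.
ΣM about P: Q_y·10 − (10.4·3.5)·5.65 − 50·5.9 − 55·3.7 − 40·8.2 = 0 → Q_y = 1032.16/10 = 103.216 ≈ 103.2 kN.
ΣF_y = 0: P_y + 103.216 − 10.4·3.5 − 50 − 55 − 40 = 0 → P_y = 78.18 kN.
ΣF_x = 0: no horizontal applied forces, so P_x = 0.

P_x = 0, P_y = 78.18 kN, Q_y = 103.2 kN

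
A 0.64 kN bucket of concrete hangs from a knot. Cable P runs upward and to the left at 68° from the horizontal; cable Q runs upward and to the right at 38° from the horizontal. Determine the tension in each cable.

T_P = 0.5247 kN, T_Q = 0.2494 kN

ΣF_x = 0: −T_P·cos68° + T_Q·cos38° = 0 → T_Q = 0.475383·T_P.
ΣF_y = 0: T_P·sin68° + T_Q·sin38° = 0.64.
Substitute: T_P·(0.927184 + 0.475383·0.615661) = 0.64 → T_P = 0.524651 ≈ 0.5247 kN.
Then T_Q = 0.475383 × 0.524651 = 0.2494 kN.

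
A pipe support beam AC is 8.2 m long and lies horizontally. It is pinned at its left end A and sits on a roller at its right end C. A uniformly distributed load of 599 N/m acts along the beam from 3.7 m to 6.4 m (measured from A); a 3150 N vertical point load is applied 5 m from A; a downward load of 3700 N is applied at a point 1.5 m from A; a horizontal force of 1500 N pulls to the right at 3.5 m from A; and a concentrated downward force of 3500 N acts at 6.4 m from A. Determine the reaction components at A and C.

Resultant of the distributed load: 599 × 2.7 = 1617.3 N at 5.05 m from A.
Moments about A: C_y·8.2 − (599·2.7)·5.05 − 3150·5 − 3700·1.5 − 3500·6.4 = 0 → C_y = 51867.365/8.2 = 6325.29 ≈ 6325 N.
ΣF_y = 0: A_y + 6325.29 − 599·2.7 − 3150 − 3700 − 3500 = 0 → A_y = 5642 N.
ΣF_x = 0: A_x + 1500 = 0 → A_x = -1500 N.

A_x = -1500 N, A_y = 5642 N, C_y = 6325 N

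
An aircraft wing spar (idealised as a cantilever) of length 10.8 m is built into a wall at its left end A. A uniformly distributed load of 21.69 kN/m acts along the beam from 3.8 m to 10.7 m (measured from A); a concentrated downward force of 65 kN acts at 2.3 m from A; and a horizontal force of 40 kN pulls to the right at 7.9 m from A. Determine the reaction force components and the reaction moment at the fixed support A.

A_x = -40.00 kN, A_y = 214.7 kN, M_A = 1235 kN·m

Resultant of the distributed load: 21.69 × 6.9 = 149.661 kN at 7.25 m from A.
ΣF_x = 0: A_x + 40 = 0 → A_x = -40.00 kN.
ΣF_y = 0: A_y − 21.69·6.9 − 65 = 0 → A_y = 214.7 kN.
ΣM about A: M_A − (21.69·6.9)·7.25 − 65·2.3 = 0 → M_A = 1235 kN·m.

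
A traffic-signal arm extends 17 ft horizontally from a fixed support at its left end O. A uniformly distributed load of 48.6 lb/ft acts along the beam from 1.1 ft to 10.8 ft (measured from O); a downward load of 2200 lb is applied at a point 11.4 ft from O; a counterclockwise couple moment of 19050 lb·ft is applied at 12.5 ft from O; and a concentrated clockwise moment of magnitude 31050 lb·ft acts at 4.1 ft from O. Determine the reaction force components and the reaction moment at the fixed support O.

O_x = 0, O_y = 2671 lb, M_O = 39880 lb·ft

Resultant of the distributed load: 48.6 × 9.7 = 471.42 lb at 5.95 ft from O.
ΣF_x = 0: O_x = 0.
ΣF_y = 0: O_y − 48.6·9.7 − 2200 = 0 → O_y = 2671 lb.
ΣM about O: M_O − (48.6·9.7)·5.95 − 2200·11.4 + 19050 − 31050 = 0 → M_O = 39880 lb·ft.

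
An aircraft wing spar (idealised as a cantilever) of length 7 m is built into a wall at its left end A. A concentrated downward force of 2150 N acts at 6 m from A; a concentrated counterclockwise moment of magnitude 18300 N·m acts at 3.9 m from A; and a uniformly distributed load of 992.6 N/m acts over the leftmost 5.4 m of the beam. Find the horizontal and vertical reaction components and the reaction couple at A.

A_x = 0, A_y = 7510 N, M_A = 9072 N·m

Resultant of the distributed load: 992.6 × 5.4 = 5360.04 N at 2.7 m from A.
ΣF_x = 0: A_x = 0.
ΣF_y = 0: A_y − 2150 − 992.6·5.4 = 0 → A_y = 7510 N.
ΣM about A: M_A − 2150·6 + 18300 − (992.6·5.4)·2.7 = 0 → M_A = 9072 N·m.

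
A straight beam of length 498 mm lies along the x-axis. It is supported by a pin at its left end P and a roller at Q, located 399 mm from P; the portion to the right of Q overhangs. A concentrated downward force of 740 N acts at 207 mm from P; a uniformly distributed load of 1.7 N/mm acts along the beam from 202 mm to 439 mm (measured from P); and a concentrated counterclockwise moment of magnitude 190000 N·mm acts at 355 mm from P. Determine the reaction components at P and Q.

P_x = 0, P_y = 911.5 N, Q_y = 231.4 N

Resultant of the distributed load: 1.7 × 237 = 402.9 N at 320.5 mm from P.
Moments about P: Q_y·399 − 740·207 − (1.7·237)·320.5 + 190000 = 0 → Q_y = 92309.45/399 = 231.352 ≈ 231.4 N.
ΣF_y = 0: P_y + 231.352 − 740 − 1.7·237 = 0 → P_y = 911.5 N.
ΣF_x = 0: no horizontal applied forces, so P_x = 0.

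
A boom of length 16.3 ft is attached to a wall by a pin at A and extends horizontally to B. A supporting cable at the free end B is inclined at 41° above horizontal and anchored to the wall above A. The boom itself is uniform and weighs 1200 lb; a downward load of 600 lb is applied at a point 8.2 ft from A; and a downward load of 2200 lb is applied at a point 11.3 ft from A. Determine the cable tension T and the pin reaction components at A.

T = 3699 lb, A_x = 2792 lb, A_y = 1573 lb

ΣM about A: T·sin41°·16.3 − 1200·8.15 − 600·8.2 − 2200·11.3 = 0 → T = 39560/(16.3·0.656059) = 3699.35 ≈ 3699 lb.
ΣF_x = 0: A_x − T·cos41° = 0 → A_x = 3699.35 × 0.75471 = 2792 lb.
ΣF_y = 0: A_y + T·sin41° − 1200 − 600 − 2200 = 0 → A_y = 4000 − 3699.35 × 0.656059 = 1573 lb.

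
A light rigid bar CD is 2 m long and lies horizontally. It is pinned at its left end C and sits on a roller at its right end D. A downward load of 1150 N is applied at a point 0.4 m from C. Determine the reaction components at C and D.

ΣM about C: D_y·2 − 1150·0.4 = 0 → D_y = 460/2 = 230.0 N.
ΣF_y = 0: C_y + 230 − 1150 = 0 → C_y = 920.0 N.
ΣF_x = 0: no horizontal applied forces, so C_x = 0.

C_x = 0, C_y = 920.0 N, D_y = 230.0 N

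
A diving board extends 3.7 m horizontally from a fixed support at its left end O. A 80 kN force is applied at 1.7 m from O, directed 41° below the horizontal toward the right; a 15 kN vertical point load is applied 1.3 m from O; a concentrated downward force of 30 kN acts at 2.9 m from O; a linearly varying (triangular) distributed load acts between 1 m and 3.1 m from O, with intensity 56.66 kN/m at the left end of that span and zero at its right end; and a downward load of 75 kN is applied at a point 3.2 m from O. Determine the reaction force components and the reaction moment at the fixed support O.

Resultant of the triangular load: ½ × 56.66 × 2.1 = 59.493 kN, acting at 1.7 m from O (one-third of the span from the peak).
ΣF_x = 0: O_x + 80·cos41° = 0 → O_x = -60.38 kN.
ΣF_y = 0: O_y − 80·sin41° − 15 − 30 − ½·56.66·2.1 − 75 = 0 → O_y = 232.0 kN.
ΣM about O: M_O − 80·sin41°·1.7 − 15·1.3 − 30·2.9 − (½·56.66·2.1)·1.7 − 75·3.2 = 0 → M_O = 536.9 kN·m.

O_x = -60.38 kN, O_y = 232.0 kN, M_O = 536.9 kN·m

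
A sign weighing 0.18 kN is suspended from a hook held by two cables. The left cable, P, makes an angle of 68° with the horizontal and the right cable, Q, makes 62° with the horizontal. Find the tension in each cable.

ΣF_x = 0: −T_P·cos68° + T_Q·cos62° = 0 → T_Q = 0.797932·T_P.
ΣF_y = 0: T_P·sin68° + T_Q·sin62° = 0.18.
Substitute: T_P·(0.927184 + 0.797932·0.882948) = 0.18 → T_P = 0.110313 ≈ 0.1103 kN.
Then T_Q = 0.797932 × 0.110313 = 0.08802 kN.

T_P = 0.1103 kN, T_Q = 0.08802 kN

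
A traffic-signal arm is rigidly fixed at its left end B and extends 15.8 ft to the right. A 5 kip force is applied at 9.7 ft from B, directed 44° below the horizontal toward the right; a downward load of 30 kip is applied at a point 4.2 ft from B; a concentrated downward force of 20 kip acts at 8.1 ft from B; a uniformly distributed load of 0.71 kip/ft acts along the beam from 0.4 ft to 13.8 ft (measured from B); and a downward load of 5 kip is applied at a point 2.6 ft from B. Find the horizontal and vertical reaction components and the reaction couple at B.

Resultant of the distributed load: 0.71 × 13.4 = 9.514 kip at 7.1 ft from B.
ΣF_x = 0: B_x + 5·cos44° = 0 → B_x = -3.597 kip.
ΣF_y = 0: B_y − 5·sin44° − 30 − 20 − 0.71·13.4 − 5 = 0 → B_y = 67.99 kip.
ΣM about B: M_B − 5·sin44°·9.7 − 30·4.2 − 20·8.1 − (0.71·13.4)·7.1 − 5·2.6 = 0 → M_B = 402.2 kip·ft.

B_x = -3.597 kip, B_y = 67.99 kip, M_B = 402.2 kip·ft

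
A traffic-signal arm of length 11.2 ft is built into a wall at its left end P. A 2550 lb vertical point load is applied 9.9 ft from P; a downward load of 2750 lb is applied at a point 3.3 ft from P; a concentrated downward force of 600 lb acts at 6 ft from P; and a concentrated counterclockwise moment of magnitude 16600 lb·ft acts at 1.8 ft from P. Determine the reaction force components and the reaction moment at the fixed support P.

ΣF_x = 0: P_x = 0.
ΣF_y = 0: P_y − 2550 − 2750 − 600 = 0 → P_y = 5900 lb.
ΣM about P: M_P − 2550·9.9 − 2750·3.3 − 600·6 + 16600 = 0 → M_P = 21320 lb·ft.

P_x = 0, P_y = 5900 lb, M_P = 21320 lb·ft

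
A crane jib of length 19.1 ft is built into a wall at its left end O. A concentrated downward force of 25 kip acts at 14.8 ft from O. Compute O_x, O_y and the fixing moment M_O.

O_x = 0, O_y = 25.00 kip, M_O = 370.0 kip·ft

ΣF_x = 0: O_x = 0.
ΣF_y = 0: O_y − 25 = 0 → O_y = 25.00 kip.
ΣM about O: M_O − 25·14.8 = 0 → M_O = 370.0 kip·ft.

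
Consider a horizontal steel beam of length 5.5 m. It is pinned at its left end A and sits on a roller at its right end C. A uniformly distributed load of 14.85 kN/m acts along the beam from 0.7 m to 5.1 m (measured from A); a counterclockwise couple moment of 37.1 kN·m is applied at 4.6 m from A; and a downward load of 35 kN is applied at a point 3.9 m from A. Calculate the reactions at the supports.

A_x = 0, A_y = 47.82 kN, C_y = 52.52 kN

Resultant of the distributed load: 14.85 × 4.4 = 65.34 kN at 2.9 m from A.
Moments about A: C_y·5.5 − (14.85·4.4)·2.9 + 37.1 − 35·3.9 = 0 → C_y = 288.886/5.5 = 52.5247 ≈ 52.52 kN.
ΣF_y = 0: A_y + 52.5247 − 14.85·4.4 − 35 = 0 → A_y = 47.82 kN.
ΣF_x = 0: no horizontal applied forces, so A_x = 0.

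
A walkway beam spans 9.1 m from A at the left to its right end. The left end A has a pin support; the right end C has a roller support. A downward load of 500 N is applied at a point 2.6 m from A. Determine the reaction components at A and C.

A_x = 0, A_y = 357.1 N, C_y = 142.9 N

Taking moments about A: C_y·9.1 − 500·2.6 = 0 → C_y = 1300/9.1 = 142.857 ≈ 142.9 N.
ΣF_y = 0: A_y + 142.857 − 500 = 0 → A_y = 357.1 N.
ΣF_x = 0: no horizontal applied forces, so A_x = 0.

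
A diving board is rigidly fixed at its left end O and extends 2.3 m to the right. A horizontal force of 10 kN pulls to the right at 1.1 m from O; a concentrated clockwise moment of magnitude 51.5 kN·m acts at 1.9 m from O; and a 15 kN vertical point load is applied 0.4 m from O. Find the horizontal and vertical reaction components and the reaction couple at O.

ΣF_x = 0: O_x + 10 = 0 → O_x = -10.00 kN.
ΣF_y = 0: O_y − 15 = 0 → O_y = 15.00 kN.
ΣM about O: M_O − 51.5 − 15·0.4 = 0 → M_O = 57.50 kN·m.

O_x = -10.00 kN, O_y = 15.00 kN, M_O = 57.50 kN·m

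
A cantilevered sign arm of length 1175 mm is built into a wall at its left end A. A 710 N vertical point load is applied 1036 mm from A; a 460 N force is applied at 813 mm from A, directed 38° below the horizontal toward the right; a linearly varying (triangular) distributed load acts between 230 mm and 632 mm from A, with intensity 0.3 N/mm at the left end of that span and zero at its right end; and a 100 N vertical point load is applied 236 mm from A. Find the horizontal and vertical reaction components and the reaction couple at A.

A_x = -362.5 N, A_y = 1154 N, M_A = 1011000 N·mm

Resultant of the triangular load: ½ × 0.3 × 402 = 60.3 N, acting at 364 mm from A (one-third of the span from the peak).
ΣF_x = 0: A_x + 460·cos38° = 0 → A_x = -362.5 N.
ΣF_y = 0: A_y − 710 − 460·sin38° − ½·0.3·402 − 100 = 0 → A_y = 1154 N.
ΣM about A: M_A − 710·1036 − 460·sin38°·813 − (½·0.3·402)·364 − 100·236 = 0 → M_A = 1011000 N·mm.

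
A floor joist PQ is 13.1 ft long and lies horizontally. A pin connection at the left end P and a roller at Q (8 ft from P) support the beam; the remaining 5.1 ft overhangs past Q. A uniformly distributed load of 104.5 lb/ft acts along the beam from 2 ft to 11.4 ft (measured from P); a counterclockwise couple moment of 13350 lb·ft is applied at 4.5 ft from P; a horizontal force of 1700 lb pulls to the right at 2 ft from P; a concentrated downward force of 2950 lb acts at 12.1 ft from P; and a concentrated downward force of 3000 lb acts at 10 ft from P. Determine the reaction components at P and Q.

P_x = -1700 lb, P_y = -433.5 lb, Q_y = 7366 lb

Resultant of the distributed load: 104.5 × 9.4 = 982.3 lb at 6.7 ft from P.
Taking moments about P: Q_y·8 − (104.5·9.4)·6.7 + 13350 − 2950·12.1 − 3000·10 = 0 → Q_y = 58926.41/8 = 7365.8 ≈ 7366 lb.
ΣF_y = 0: P_y + 7365.8 − 104.5·9.4 − 2950 − 3000 = 0 → P_y = -433.5 lb.
ΣF_x = 0: P_x + 1700 = 0 → P_x = -1700 lb.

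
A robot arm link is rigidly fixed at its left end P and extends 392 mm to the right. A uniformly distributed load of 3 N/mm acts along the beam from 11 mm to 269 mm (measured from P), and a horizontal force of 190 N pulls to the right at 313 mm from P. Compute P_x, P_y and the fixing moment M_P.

P_x = -190.0 N, P_y = 774.0 N, M_P = 108400 N·mm

Resultant of the distributed load: 3 × 258 = 774 N at 140 mm from P.
ΣF_x = 0: P_x + 190 = 0 → P_x = -190.0 N.
ΣF_y = 0: P_y − 3·258 = 0 → P_y = 774.0 N.
ΣM about P: M_P − (3·258)·140 = 0 → M_P = 108400 N·mm.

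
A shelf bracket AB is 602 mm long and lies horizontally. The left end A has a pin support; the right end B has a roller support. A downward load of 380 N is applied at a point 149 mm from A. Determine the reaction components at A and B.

A_x = 0, A_y = 285.9 N, B_y = 94.05 N

ΣM about A: B_y·602 − 380·149 = 0 → B_y = 56620/602 = 94.0532 ≈ 94.05 N.
ΣF_y = 0: A_y + 94.0532 − 380 = 0 → A_y = 285.9 N.
ΣF_x = 0: no horizontal applied forces, so A_x = 0.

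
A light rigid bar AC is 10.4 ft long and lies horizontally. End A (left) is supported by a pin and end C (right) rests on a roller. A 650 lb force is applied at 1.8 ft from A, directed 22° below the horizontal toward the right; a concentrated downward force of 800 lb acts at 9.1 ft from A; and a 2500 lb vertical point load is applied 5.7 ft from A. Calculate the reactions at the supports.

ΣM about A: C_y·10.4 − 650·sin22°·1.8 − 800·9.1 − 2500·5.7 = 0 → C_y = 21968.3/10.4 = 2112.34 ≈ 2112 lb.
ΣF_y = 0: A_y + 2112.34 − 650·sin22° − 800 − 2500 = 0 → A_y = 1431 lb.
ΣF_x = 0: A_x + 650·cos22° = 0 → A_x = -602.7 lb.

A_x = -602.7 lb, A_y = 1431 lb, C_y = 2112 lb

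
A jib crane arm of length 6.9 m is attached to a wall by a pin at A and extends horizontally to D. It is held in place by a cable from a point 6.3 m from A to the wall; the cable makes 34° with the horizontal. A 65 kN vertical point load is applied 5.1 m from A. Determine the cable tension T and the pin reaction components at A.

ΣM about A: T·sin34°·6.3 − 65·5.1 = 0 → T = 331.5/(6.3·0.559193) = 94.0982 ≈ 94.10 kN.
ΣF_x = 0: A_x − T·cos34° = 0 → A_x = 94.0982 × 0.829038 = 78.01 kN.
ΣF_y = 0: A_y + T·sin34° − 65 = 0 → A_y = 65 − 94.0982 × 0.559193 = 12.38 kN.

T = 94.10 kN, A_x = 78.01 kN, A_y = 12.38 kN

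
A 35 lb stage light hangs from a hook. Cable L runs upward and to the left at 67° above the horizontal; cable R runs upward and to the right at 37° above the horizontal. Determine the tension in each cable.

ΣF_x = 0: −T_L·cos67° + T_R·cos37° = 0 → T_R = 0.489248·T_L.
ΣF_y = 0: T_L·sin67° + T_R·sin37° = 35.
Substitute: T_L·(0.920505 + 0.489248·0.601815) = 35 → T_L = 28.808 ≈ 28.81 lb.
Then T_R = 0.489248 × 28.808 = 14.09 lb.

T_L = 28.81 lb, T_R = 14.09 lb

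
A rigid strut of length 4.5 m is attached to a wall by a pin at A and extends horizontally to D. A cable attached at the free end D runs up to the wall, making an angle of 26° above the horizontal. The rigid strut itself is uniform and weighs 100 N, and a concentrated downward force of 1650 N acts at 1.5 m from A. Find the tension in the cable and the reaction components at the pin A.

T = 1369 N, A_x = 1230 N, A_y = 1150 N

ΣM about A: T·sin26°·4.5 − 100·2.25 − 1650·1.5 = 0 → T = 2700/(4.5·0.438371) = 1368.7 ≈ 1369 N.
ΣF_x = 0: A_x − T·cos26° = 0 → A_x = 1368.7 × 0.898794 = 1230 N.
ΣF_y = 0: A_y + T·sin26° − 100 − 1650 = 0 → A_y = 1750 − 1368.7 × 0.438371 = 1150 N.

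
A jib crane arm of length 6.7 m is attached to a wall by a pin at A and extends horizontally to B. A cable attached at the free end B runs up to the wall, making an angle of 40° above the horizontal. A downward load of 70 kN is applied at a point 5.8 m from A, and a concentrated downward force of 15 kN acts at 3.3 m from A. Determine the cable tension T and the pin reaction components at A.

ΣM about A: T·sin40°·6.7 − 70·5.8 − 15·3.3 = 0 → T = 455.5/(6.7·0.642788) = 105.766 ≈ 105.8 kN.
ΣF_x = 0: A_x − T·cos40° = 0 → A_x = 105.766 × 0.766044 = 81.02 kN.
ΣF_y = 0: A_y + T·sin40° − 70 − 15 = 0 → A_y = 85 − 105.766 × 0.642788 = 17.01 kN.

T = 105.8 kN, A_x = 81.02 kN, A_y = 17.01 kN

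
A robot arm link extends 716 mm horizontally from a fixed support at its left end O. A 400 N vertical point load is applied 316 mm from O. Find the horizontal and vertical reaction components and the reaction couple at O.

ΣF_x = 0: O_x = 0.
ΣF_y = 0: O_y − 400 = 0 → O_y = 400.0 N.
ΣM about O: M_O − 400·316 = 0 → M_O = 126400 N·mm.

O_x = 0, O_y = 400.0 N, M_O = 126400 N·mm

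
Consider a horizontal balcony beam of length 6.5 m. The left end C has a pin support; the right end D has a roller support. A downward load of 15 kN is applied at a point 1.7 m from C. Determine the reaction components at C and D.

C_x = 0, C_y = 11.08 kN, D_y = 3.923 kN

Moments about C: D_y·6.5 − 15·1.7 = 0 → D_y = 25.5/6.5 = 3.92308 ≈ 3.923 kN.
ΣF_y = 0: C_y + 3.92308 − 15 = 0 → C_y = 11.08 kN.
ΣF_x = 0: no horizontal applied forces, so C_x = 0.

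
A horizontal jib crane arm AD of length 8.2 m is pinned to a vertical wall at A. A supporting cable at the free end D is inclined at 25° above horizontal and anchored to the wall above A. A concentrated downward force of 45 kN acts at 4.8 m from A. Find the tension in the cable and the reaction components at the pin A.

T = 62.33 kN, A_x = 56.49 kN, A_y = 18.66 kN

ΣM about A: T·sin25°·8.2 − 45·4.8 = 0 → T = 216/(8.2·0.422618) = 62.3293 ≈ 62.33 kN.
ΣF_x = 0: A_x − T·cos25° = 0 → A_x = 62.3293 × 0.906308 = 56.49 kN.
ΣF_y = 0: A_y + T·sin25° − 45 = 0 → A_y = 45 − 62.3293 × 0.422618 = 18.66 kN.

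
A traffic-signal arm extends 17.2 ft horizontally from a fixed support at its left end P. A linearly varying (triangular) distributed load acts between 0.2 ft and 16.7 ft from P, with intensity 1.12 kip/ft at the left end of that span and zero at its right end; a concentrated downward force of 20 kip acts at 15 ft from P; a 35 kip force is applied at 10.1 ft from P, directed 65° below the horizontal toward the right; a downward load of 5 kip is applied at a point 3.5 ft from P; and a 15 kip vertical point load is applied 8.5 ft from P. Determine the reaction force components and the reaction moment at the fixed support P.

P_x = -14.79 kip, P_y = 80.96 kip, M_P = 818.0 kip·ft

Resultant of the triangular load: ½ × 1.12 × 16.5 = 9.24 kip, acting at 5.7 ft from P (one-third of the span from the peak).
ΣF_x = 0: P_x + 35·cos65° = 0 → P_x = -14.79 kip.
ΣF_y = 0: P_y − ½·1.12·16.5 − 20 − 35·sin65° − 5 − 15 = 0 → P_y = 80.96 kip.
ΣM about P: M_P − (½·1.12·16.5)·5.7 − 20·15 − 35·sin65°·10.1 − 5·3.5 − 15·8.5 = 0 → M_P = 818.0 kip·ft.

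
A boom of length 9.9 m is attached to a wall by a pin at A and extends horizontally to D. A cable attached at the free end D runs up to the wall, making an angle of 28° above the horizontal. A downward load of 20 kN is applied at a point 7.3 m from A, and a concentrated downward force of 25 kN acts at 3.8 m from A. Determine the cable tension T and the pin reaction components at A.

ΣM about A: T·sin28°·9.9 − 20·7.3 − 25·3.8 = 0 → T = 241/(9.9·0.469472) = 51.8528 ≈ 51.85 kN.
ΣF_x = 0: A_x − T·cos28° = 0 → A_x = 51.8528 × 0.882948 = 45.78 kN.
ΣF_y = 0: A_y + T·sin28° − 20 − 25 = 0 → A_y = 45 − 51.8528 × 0.469472 = 20.66 kN.

T = 51.85 kN, A_x = 45.78 kN, A_y = 20.66 kN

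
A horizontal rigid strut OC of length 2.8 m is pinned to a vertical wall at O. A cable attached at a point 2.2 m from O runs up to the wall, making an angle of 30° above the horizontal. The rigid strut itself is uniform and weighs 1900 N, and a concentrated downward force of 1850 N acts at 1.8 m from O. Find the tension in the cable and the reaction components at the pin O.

ΣM about O: T·sin30°·2.2 − 1900·1.4 − 1850·1.8 = 0 → T = 5990/(2.2·0.5) = 5445.45 ≈ 5445 N.
ΣF_x = 0: O_x − T·cos30° = 0 → O_x = 5445.45 × 0.866025 = 4716 N.
ΣF_y = 0: O_y + T·sin30° − 1900 − 1850 = 0 → O_y = 3750 − 5445.45 × 0.5 = 1027 N.

T = 5445 N, O_x = 4716 N, O_y = 1027 N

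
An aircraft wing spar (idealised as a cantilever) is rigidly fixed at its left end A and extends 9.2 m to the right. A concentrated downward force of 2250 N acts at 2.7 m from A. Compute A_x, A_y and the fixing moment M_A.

A_x = 0, A_y = 2250 N, M_A = 6075 N·m

ΣF_x = 0: A_x = 0.
ΣF_y = 0: A_y − 2250 = 0 → A_y = 2250 N.
ΣM about A: M_A − 2250·2.7 = 0 → M_A = 6075 N·m.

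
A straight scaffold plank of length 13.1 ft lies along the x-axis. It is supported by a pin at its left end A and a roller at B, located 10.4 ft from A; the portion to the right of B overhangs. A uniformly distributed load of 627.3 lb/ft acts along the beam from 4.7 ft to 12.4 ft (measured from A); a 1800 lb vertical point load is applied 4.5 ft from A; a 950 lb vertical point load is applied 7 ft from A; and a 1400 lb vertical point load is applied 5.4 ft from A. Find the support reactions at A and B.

A_x = 0, A_y = 2864 lb, B_y = 6116 lb

Resultant of the distributed load: 627.3 × 7.7 = 4830.21 lb at 8.55 ft from A.
Taking moments about A: B_y·10.4 − (627.3·7.7)·8.55 − 1800·4.5 − 950·7 − 1400·5.4 = 0 → B_y = 63608.2955/10.4 = 6116.18 ≈ 6116 lb.
ΣF_y = 0: A_y + 6116.18 − 627.3·7.7 − 1800 − 950 − 1400 = 0 → A_y = 2864 lb.
ΣF_x = 0: no horizontal applied forces, so A_x = 0.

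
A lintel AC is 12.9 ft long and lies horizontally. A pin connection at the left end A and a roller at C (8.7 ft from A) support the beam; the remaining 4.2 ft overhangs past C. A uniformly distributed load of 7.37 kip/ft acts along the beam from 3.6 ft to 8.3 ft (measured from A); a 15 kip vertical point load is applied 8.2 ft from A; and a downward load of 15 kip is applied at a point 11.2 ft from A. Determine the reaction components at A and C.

A_x = 0, A_y = 7.501 kip, C_y = 57.14 kip

Resultant of the distributed load: 7.37 × 4.7 = 34.639 kip at 5.95 ft from A.
Taking moments about A: C_y·8.7 − (7.37·4.7)·5.95 − 15·8.2 − 15·11.2 = 0 → C_y = 497.10205/8.7 = 57.1382 ≈ 57.14 kip.
ΣF_y = 0: A_y + 57.1382 − 7.37·4.7 − 15 − 15 = 0 → A_y = 7.501 kip.
ΣF_x = 0: no horizontal applied forces, so A_x = 0.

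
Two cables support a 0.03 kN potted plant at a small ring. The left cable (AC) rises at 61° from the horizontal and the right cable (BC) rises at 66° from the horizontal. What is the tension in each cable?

T_AC = 0.01528 kN, T_BC = 0.01821 kN

ΣF_x = 0: −T_AC·cos61° + T_BC·cos66° = 0 → T_BC = 1.19195·T_AC.
ΣF_y = 0: T_AC·sin61° + T_BC·sin66° = 0.03.
Substitute: T_AC·(0.87462 + 1.19195·0.913545) = 0.03 → T_AC = 0.0152787 ≈ 0.01528 kN.
Then T_BC = 1.19195 × 0.0152787 = 0.01821 kN.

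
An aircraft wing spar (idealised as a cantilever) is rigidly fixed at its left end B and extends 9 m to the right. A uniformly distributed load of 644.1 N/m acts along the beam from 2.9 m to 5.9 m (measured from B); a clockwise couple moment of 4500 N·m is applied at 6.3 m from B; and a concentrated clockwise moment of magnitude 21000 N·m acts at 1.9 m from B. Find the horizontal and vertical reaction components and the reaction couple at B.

B_x = 0, B_y = 1932 N, M_B = 34000 N·m

Resultant of the distributed load: 644.1 × 3 = 1932.3 N at 4.4 m from B.
ΣF_x = 0: B_x = 0.
ΣF_y = 0: B_y − 644.1·3 = 0 → B_y = 1932 N.
ΣM about B: M_B − (644.1·3)·4.4 − 4500 − 21000 = 0 → M_B = 34000 N·m.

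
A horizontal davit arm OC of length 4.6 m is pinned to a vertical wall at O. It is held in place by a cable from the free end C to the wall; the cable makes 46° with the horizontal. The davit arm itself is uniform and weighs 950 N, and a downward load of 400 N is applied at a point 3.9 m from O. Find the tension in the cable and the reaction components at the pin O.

ΣM about O: T·sin46°·4.6 − 950·2.3 − 400·3.9 = 0 → T = 3745/(4.6·0.71934) = 1131.77 ≈ 1132 N.
ΣF_x = 0: O_x − T·cos46° = 0 → O_x = 1131.77 × 0.694658 = 786.2 N.
ΣF_y = 0: O_y + T·sin46° − 950 − 400 = 0 → O_y = 1350 − 1131.77 × 0.71934 = 535.9 N.

T = 1132 N, O_x = 786.2 N, O_y = 535.9 N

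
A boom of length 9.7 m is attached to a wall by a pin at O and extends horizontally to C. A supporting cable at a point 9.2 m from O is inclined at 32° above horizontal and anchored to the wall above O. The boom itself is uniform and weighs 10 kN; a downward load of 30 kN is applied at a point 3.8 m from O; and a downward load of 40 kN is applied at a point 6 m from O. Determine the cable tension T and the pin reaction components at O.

T = 82.56 kN, O_x = 70.01 kN, O_y = 36.25 kN

ΣM about O: T·sin32°·9.2 − 10·4.85 − 30·3.8 − 40·6 = 0 → T = 402.5/(9.2·0.529919) = 82.5598 ≈ 82.56 kN.
ΣF_x = 0: O_x − T·cos32° = 0 → O_x = 82.5598 × 0.848048 = 70.01 kN.
ΣF_y = 0: O_y + T·sin32° − 10 − 30 − 40 = 0 → O_y = 80 − 82.5598 × 0.529919 = 36.25 kN.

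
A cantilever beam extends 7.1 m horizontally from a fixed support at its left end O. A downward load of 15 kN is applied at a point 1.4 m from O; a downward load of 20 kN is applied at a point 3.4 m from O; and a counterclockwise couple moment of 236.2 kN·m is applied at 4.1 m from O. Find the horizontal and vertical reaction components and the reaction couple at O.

ΣF_x = 0: O_x = 0.
ΣF_y = 0: O_y − 15 − 20 = 0 → O_y = 35.00 kN.
ΣM about O: M_O − 15·1.4 − 20·3.4 + 236.2 = 0 → M_O = -147.2 kN·m.

O_x = 0, O_y = 35.00 kN, M_O = -147.2 kN·m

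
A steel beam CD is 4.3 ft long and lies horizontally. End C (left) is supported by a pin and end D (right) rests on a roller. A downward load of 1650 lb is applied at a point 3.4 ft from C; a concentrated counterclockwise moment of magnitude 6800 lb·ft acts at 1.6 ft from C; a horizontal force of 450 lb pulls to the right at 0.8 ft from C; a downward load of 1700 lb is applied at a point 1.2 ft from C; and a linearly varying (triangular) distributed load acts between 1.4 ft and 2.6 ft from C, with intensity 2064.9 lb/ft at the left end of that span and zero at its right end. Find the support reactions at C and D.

Resultant of the triangular load: ½ × 2064.9 × 1.2 = 1238.94 lb, acting at 1.8 ft from C (one-third of the span from the peak).
Taking moments about C: D_y·4.3 − 1650·3.4 + 6800 − 1700·1.2 − (½·2064.9·1.2)·1.8 = 0 → D_y = 3080.092/4.3 = 716.3 lb.
ΣF_y = 0: C_y + 716.3 − 1650 − 1700 − ½·2064.9·1.2 = 0 → C_y = 3873 lb.
ΣF_x = 0: C_x + 450 = 0 → C_x = -450.0 lb.

C_x = -450.0 lb, C_y = 3873 lb, D_y = 716.3 lb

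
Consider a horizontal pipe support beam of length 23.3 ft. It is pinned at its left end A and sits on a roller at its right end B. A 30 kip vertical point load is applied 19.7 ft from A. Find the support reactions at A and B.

A_x = 0, A_y = 4.635 kip, B_y = 25.36 kip

Moments about A: B_y·23.3 − 30·19.7 = 0 → B_y = 591/23.3 = 25.3648 ≈ 25.36 kip.
ΣF_y = 0: A_y + 25.3648 − 30 = 0 → A_y = 4.635 kip.
ΣF_x = 0: no horizontal applied forces, so A_x = 0.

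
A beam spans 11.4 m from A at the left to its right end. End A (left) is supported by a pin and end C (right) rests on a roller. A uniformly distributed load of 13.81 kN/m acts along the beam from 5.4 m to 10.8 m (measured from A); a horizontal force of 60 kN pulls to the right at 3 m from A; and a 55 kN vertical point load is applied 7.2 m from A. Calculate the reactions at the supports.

Resultant of the distributed load: 13.81 × 5.4 = 74.574 kN at 8.1 m from A.
Moments about A: C_y·11.4 − (13.81·5.4)·8.1 − 55·7.2 = 0 → C_y = 1000.0494/11.4 = 87.7236 ≈ 87.72 kN.
ΣF_y = 0: A_y + 87.7236 − 13.81·5.4 − 55 = 0 → A_y = 41.85 kN.
ΣF_x = 0: A_x + 60 = 0 → A_x = -60.00 kN.

A_x = -60.00 kN, A_y = 41.85 kN, C_y = 87.72 kN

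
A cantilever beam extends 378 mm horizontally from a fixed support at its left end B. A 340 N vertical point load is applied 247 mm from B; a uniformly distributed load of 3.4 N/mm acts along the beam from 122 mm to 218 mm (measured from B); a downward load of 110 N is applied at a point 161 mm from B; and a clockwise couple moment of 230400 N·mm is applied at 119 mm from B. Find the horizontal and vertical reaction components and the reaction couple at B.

Resultant of the distributed load: 3.4 × 96 = 326.4 N at 170 mm from B.
ΣF_x = 0: B_x = 0.
ΣF_y = 0: B_y − 340 − 3.4·96 − 110 = 0 → B_y = 776.4 N.
ΣM about B: M_B − 340·247 − (3.4·96)·170 − 110·161 − 230400 = 0 → M_B = 387600 N·mm.

B_x = 0, B_y = 776.4 N, M_B = 387600 N·mm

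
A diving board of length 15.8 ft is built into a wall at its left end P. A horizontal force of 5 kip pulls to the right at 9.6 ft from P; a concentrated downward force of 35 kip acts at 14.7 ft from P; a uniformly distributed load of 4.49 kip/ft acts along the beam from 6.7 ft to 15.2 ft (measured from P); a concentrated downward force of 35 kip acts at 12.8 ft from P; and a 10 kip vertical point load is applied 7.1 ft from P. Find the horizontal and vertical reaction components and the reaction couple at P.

Resultant of the distributed load: 4.49 × 8.5 = 38.165 kip at 10.95 ft from P.
ΣF_x = 0: P_x + 5 = 0 → P_x = -5.000 kip.
ΣF_y = 0: P_y − 35 − 4.49·8.5 − 35 − 10 = 0 → P_y = 118.2 kip.
ΣM about P: M_P − 35·14.7 − (4.49·8.5)·10.95 − 35·12.8 − 10·7.1 = 0 → M_P = 1451 kip·ft.

P_x = -5.000 kip, P_y = 118.2 kip, M_P = 1451 kip·ft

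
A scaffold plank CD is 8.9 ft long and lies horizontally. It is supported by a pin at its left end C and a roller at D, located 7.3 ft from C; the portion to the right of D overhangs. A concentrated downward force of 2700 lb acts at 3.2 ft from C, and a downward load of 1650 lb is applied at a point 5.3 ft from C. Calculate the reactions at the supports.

Moments about C: D_y·7.3 − 2700·3.2 − 1650·5.3 = 0 → D_y = 17385/7.3 = 2381.51 ≈ 2382 lb.
ΣF_y = 0: C_y + 2381.51 − 2700 − 1650 = 0 → C_y = 1968 lb.
ΣF_x = 0: no horizontal applied forces, so C_x = 0.

C_x = 0, C_y = 1968 lb, D_y = 2382 lb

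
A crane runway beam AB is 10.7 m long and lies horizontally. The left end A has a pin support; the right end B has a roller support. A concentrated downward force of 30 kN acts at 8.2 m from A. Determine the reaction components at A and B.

Taking moments about A: B_y·10.7 − 30·8.2 = 0 → B_y = 246/10.7 = 22.9907 ≈ 22.99 kN.
ΣF_y = 0: A_y + 22.9907 − 30 = 0 → A_y = 7.009 kN.
ΣF_x = 0: no horizontal applied forces, so A_x = 0.

A_x = 0, A_y = 7.009 kN, B_y = 22.99 kN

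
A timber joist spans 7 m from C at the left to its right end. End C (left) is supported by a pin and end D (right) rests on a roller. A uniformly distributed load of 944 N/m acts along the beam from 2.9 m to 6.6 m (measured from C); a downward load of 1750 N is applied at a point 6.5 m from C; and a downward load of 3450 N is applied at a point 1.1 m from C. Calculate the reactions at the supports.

C_x = 0, C_y = 4156 N, D_y = 4537 N

Resultant of the distributed load: 944 × 3.7 = 3492.8 N at 4.75 m from C.
Taking moments about C: D_y·7 − (944·3.7)·4.75 − 1750·6.5 − 3450·1.1 = 0 → D_y = 31760.8/7 = 4537.26 ≈ 4537 N.
ΣF_y = 0: C_y + 4537.26 − 944·3.7 − 1750 − 3450 = 0 → C_y = 4156 N.
ΣF_x = 0: no horizontal applied forces, so C_x = 0.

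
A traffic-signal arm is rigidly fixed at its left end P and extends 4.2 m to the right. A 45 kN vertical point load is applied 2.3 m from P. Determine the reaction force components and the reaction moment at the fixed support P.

P_x = 0, P_y = 45.00 kN, M_P = 103.5 kN·m

ΣF_x = 0: P_x = 0.
ΣF_y = 0: P_y − 45 = 0 → P_y = 45.00 kN.
ΣM about P: M_P − 45·2.3 = 0 → M_P = 103.5 kN·m.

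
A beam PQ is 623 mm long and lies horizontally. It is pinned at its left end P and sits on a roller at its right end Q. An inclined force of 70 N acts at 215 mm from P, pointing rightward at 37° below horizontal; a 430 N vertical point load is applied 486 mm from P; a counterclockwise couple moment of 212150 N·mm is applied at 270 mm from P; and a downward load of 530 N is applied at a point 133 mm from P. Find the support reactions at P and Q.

Moments about P: Q_y·623 − 70·sin37°·215 − 430·486 + 212150 − 530·133 = 0 → Q_y = 76377.3/623 = 122.596 ≈ 122.6 N.
ΣF_y = 0: P_y + 122.596 − 70·sin37° − 430 − 530 = 0 → P_y = 879.5 N.
ΣF_x = 0: P_x + 70·cos37° = 0 → P_x = -55.90 N.

P_x = -55.90 N, P_y = 879.5 N, Q_y = 122.6 N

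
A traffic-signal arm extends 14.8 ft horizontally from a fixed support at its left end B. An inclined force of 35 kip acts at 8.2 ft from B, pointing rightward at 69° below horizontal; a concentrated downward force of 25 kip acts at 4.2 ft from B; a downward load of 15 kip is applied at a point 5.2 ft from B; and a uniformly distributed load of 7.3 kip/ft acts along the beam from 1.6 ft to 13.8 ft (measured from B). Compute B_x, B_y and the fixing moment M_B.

B_x = -12.54 kip, B_y = 161.7 kip, M_B = 1137 kip·ft

Resultant of the distributed load: 7.3 × 12.2 = 89.06 kip at 7.7 ft from B.
ΣF_x = 0: B_x + 35·cos69° = 0 → B_x = -12.54 kip.
ΣF_y = 0: B_y − 35·sin69° − 25 − 15 − 7.3·12.2 = 0 → B_y = 161.7 kip.
ΣM about B: M_B − 35·sin69°·8.2 − 25·4.2 − 15·5.2 − (7.3·12.2)·7.7 = 0 → M_B = 1137 kip·ft.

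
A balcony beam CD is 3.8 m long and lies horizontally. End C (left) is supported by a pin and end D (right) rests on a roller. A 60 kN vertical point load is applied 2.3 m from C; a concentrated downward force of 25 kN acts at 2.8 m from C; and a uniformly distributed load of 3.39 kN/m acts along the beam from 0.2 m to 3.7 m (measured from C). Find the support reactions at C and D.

C_x = 0, C_y = 36.04 kN, D_y = 60.83 kN

Resultant of the distributed load: 3.39 × 3.5 = 11.865 kN at 1.95 m from C.
Taking moments about C: D_y·3.8 − 60·2.3 − 25·2.8 − (3.39·3.5)·1.95 = 0 → D_y = 231.13675/3.8 = 60.8255 ≈ 60.83 kN.
ΣF_y = 0: C_y + 60.8255 − 60 − 25 − 3.39·3.5 = 0 → C_y = 36.04 kN.
ΣF_x = 0: no horizontal applied forces, so C_x = 0.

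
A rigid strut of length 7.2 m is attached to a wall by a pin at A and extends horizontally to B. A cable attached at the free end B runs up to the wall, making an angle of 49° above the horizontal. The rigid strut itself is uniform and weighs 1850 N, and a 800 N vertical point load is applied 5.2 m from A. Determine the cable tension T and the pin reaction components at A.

T = 1991 N, A_x = 1306 N, A_y = 1147 N

ΣM about A: T·sin49°·7.2 − 1850·3.6 − 800·5.2 = 0 → T = 10820/(7.2·0.75471) = 1991.2 ≈ 1991 N.
ΣF_x = 0: A_x − T·cos49° = 0 → A_x = 1991.2 × 0.656059 = 1306 N.
ΣF_y = 0: A_y + T·sin49° − 1850 − 800 = 0 → A_y = 2650 − 1991.2 × 0.75471 = 1147 N.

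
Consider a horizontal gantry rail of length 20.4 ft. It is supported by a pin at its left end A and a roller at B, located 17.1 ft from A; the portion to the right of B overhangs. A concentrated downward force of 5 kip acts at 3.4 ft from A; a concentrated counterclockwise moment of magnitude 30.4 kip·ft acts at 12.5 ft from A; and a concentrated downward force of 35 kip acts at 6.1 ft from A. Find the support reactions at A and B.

A_x = 0, A_y = 28.30 kip, B_y = 11.70 kip

ΣM about A: B_y·17.1 − 5·3.4 + 30.4 − 35·6.1 = 0 → B_y = 200.1/17.1 = 11.7018 ≈ 11.70 kip.
ΣF_y = 0: A_y + 11.7018 − 5 − 35 = 0 → A_y = 28.30 kip.
ΣF_x = 0: no horizontal applied forces, so A_x = 0.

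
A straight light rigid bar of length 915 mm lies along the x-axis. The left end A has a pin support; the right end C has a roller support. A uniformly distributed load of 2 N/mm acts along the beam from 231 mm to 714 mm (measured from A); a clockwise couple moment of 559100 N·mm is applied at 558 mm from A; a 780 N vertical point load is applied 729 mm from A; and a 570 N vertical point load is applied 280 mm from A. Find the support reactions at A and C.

Resultant of the distributed load: 2 × 483 = 966 N at 472.5 mm from A.
Taking moments about A: C_y·915 − (2·483)·472.5 − 559100 − 780·729 − 570·280 = 0 → C_y = 1743755/915 = 1905.74 ≈ 1906 N.
ΣF_y = 0: A_y + 1905.74 − 2·483 − 780 − 570 = 0 → A_y = 410.3 N.
ΣF_x = 0: no horizontal applied forces, so A_x = 0.

A_x = 0, A_y = 410.3 N, C_y = 1906 N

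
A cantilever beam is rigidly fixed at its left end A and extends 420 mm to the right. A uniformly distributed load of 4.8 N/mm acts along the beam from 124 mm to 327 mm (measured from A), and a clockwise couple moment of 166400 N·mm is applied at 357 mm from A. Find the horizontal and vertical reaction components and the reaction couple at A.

A_x = 0, A_y = 974.4 N, M_A = 386100 N·mm

Resultant of the distributed load: 4.8 × 203 = 974.4 N at 225.5 mm from A.
ΣF_x = 0: A_x = 0.
ΣF_y = 0: A_y − 4.8·203 = 0 → A_y = 974.4 N.
ΣM about A: M_A − (4.8·203)·225.5 − 166400 = 0 → M_A = 386100 N·mm.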